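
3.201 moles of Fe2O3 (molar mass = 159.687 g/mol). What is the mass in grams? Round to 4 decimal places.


mass = n * M
mass = 3.201 * 159.687
mass = 511.158087 g, rounded to 4 dp:

511.1581 g


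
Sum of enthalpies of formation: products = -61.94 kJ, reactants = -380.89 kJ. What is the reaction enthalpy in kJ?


dH_rxn = sum(dH_f products) - sum(dH_f reactants)
dH_rxn = -61.94 - (-380.89)
dH_rxn = 318.95 kJ:

318.95 kJ


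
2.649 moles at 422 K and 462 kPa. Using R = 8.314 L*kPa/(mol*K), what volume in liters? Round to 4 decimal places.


PV = nRT, solve for V = nRT / P.
nRT = 2.649 * 8.314 * 422 = 9294.0377
V = 9294.0377 / 462
V = 20.11696472 L, rounded to 4 dp:

20.1170 L


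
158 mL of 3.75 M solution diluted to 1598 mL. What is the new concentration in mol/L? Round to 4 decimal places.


Dilution: M1*V1 = M2*V2, solve for M2.
M2 = M1*V1 / V2
M2 = 3.75 * 158 / 1598
M2 = 592.5 / 1598
M2 = 0.37077597 mol/L, rounded to 4 dp:

0.3708 mol/L


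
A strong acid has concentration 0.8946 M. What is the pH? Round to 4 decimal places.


A strong acid dissociates completely, so [H+] equals the given concentration.
pH = -log10([H+]) = -log10(0.8946)
pH = 0.04837111, rounded to 4 dp:

0.0484


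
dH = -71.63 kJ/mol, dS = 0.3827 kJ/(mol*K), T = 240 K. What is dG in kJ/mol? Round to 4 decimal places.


Gibbs: dG = dH - T*dS (consistent units, dS already in kJ/(mol*K)).
T*dS = 240 * 0.3827 = 91.848
dG = -71.63 - (91.848)
dG = -163.478 kJ/mol, rounded to 4 dp:

-163.4780 kJ/mol


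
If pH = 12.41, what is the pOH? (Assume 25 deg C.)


At 25 deg C, pH + pOH = 14.
pOH = 14 - pH = 14 - 12.41
pOH = 1.59:

1.59


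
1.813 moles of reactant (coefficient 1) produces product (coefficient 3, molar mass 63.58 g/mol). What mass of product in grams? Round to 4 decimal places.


Use the coefficient ratio to convert reactant moles to product moles, then multiply by the product's molar mass.
moles_P = moles_R * (coeff_P / coeff_R) = 1.813 * (3/1) = 5.439
mass_P = moles_P * M_P = 5.439 * 63.58
mass_P = 345.81162 g, rounded to 4 dp:

345.8116 g


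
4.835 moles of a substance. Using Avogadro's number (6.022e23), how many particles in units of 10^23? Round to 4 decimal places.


N = n * NA, then divide by 1e23 for the requested units.
N / 1e23 = n * 6.022
N / 1e23 = 4.835 * 6.022
N / 1e23 = 29.11637, rounded to 4 dp:

29.1164


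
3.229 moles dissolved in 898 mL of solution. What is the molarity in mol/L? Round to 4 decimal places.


Convert volume to liters: V_L = V_mL / 1000.
V_L = 898 / 1000 = 0.898 L
M = n / V_L = 3.229 / 0.898
M = 3.59576837 mol/L, rounded to 4 dp:

3.5958 mol/L


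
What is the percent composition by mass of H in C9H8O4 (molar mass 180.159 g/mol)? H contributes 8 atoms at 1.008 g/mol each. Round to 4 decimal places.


pct = 100 * (n_elem * M_elem) / M_total
mass_contribution = 8 * 1.008 = 8.064 g/mol
pct = 100 * 8.064 / 180.159
pct = 4.47604616 %, rounded to 4 dp:

4.4760 %


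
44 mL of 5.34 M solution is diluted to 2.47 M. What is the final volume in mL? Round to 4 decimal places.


Dilution: M1*V1 = M2*V2, solve for V2.
V2 = M1*V1 / M2
V2 = 5.34 * 44 / 2.47
V2 = 234.96 / 2.47
V2 = 95.12550607 mL, rounded to 4 dp:

95.1255 mL


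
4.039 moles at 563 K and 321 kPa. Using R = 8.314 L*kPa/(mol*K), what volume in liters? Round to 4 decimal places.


PV = nRT, solve for V = nRT / P.
nRT = 4.039 * 8.314 * 563 = 18905.6785
V = 18905.6785 / 321
V = 58.8961947 L, rounded to 4 dp:

58.8962 L


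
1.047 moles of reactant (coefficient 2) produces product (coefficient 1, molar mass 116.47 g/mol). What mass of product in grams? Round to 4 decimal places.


Use the coefficient ratio to convert reactant moles to product moles, then multiply by the product's molar mass.
moles_P = moles_R * (coeff_P / coeff_R) = 1.047 * (1/2) = 0.5235
mass_P = moles_P * M_P = 0.5235 * 116.47
mass_P = 60.972045 g, rounded to 4 dp:

60.9720 g


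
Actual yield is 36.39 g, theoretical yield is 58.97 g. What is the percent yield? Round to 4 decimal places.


% yield = 100 * actual / theoretical
% yield = 100 * 36.39 / 58.97
% yield = 61.70934373 %, rounded to 4 dp:

61.7093 %


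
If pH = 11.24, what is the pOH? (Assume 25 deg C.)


At 25 deg C, pH + pOH = 14.
pOH = 14 - pH = 14 - 11.24
pOH = 2.76:

2.76


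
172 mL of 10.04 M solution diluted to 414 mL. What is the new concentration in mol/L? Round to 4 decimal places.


Dilution: M1*V1 = M2*V2, solve for M2.
M2 = M1*V1 / V2
M2 = 10.04 * 172 / 414
M2 = 1726.88 / 414
M2 = 4.17120773 mol/L, rounded to 4 dp:

4.1712 mol/L


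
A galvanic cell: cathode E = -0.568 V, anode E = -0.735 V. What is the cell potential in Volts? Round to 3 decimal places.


Standard cell potential: E_cell = E_cathode - E_anode.
E_cell = -0.568 - (-0.735)
E_cell = 0.167 V, rounded to 3 dp:

0.167 V


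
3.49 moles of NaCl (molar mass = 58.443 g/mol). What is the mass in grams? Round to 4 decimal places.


mass = n * M
mass = 3.49 * 58.443
mass = 203.96607 g, rounded to 4 dp:

203.9661 g


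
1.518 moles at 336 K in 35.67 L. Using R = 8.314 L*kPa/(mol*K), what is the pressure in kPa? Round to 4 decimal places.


PV = nRT, solve for P = nRT / V.
nRT = 1.518 * 8.314 * 336 = 4240.5391
P = 4240.5391 / 35.67
P = 118.88250911 kPa, rounded to 4 dp:

118.8825 kPa


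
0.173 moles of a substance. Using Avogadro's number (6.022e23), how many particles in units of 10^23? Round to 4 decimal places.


N = n * NA, then divide by 1e23 for the requested units.
N / 1e23 = n * 6.022
N / 1e23 = 0.173 * 6.022
N / 1e23 = 1.041806, rounded to 4 dp:

1.0418


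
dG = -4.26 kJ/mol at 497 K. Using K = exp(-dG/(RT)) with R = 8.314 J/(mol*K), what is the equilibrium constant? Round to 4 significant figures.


dG is in kJ/mol; multiply by 1000 to match R in J/(mol*K).
RT = 8.314 * 497 = 4132.058 J/mol
exponent = -dG*1000 / (RT) = -(-4.26*1000) / 4132.058 = 1.03096326
K = exp(1.03096326)
K = 2.8037653, rounded to 4 significant figures:

2.804


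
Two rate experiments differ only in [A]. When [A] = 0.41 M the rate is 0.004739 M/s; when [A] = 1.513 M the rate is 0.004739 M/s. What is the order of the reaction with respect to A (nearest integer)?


Rate is proportional to [A]^n, so rate2/rate1 = ([A]2/[A]1)^n. Take logs to solve for n.
rate2/rate1 = 0.004739 / 0.004739 = 1.0
[A]2/[A]1 = 1.513 / 0.41 = 3.6902
n = ln(1.0) / ln(3.6902) = 0.0
Nearest integer order:

0


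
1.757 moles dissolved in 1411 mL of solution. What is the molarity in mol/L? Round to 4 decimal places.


Convert volume to liters: V_L = V_mL / 1000.
V_L = 1411 / 1000 = 1.411 L
M = n / V_L = 1.757 / 1.411
M = 1.24521616 mol/L, rounded to 4 dp:

1.2452 mol/L


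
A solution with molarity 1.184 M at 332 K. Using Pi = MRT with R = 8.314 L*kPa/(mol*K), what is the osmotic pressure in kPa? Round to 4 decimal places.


Osmotic pressure (van't Hoff): Pi = M*R*T.
RT = 8.314 * 332 = 2760.248
Pi = 1.184 * 2760.248
Pi = 3268.133632 kPa, rounded to 4 dp:

3268.1336 kPa


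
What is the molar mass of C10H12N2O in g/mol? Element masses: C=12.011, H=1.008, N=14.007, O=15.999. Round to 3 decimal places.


M = sum(count * atomic_mass) over atoms.
M = 10*12.011 + 12*1.008 + 2*14.007 + 1*15.999
M = 120.11 + 12.096 + 28.014 + 15.999
M = 176.219 g/mol, rounded to 3 dp:

176.219 g/mol


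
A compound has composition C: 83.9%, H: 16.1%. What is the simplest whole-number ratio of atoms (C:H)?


Assume 100 g of compound, divide each mass% by atomic mass to get moles, then normalize by the smallest to get a raw atom ratio.
Moles per 100 g: C: 83.9/12.011 = 6.9853, H: 16.1/1.008 = 15.9722
Raw ratio (divide by min = 6.9853): C: 1.0, H: 2.287
Multiply by 7 to clear fractions: C: 7.0 ~= 7, H: 16.006 ~= 16
Reduce by GCD to get the simplest whole-number ratio:

7:16


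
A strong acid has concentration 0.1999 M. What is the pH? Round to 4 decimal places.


A strong acid dissociates completely, so [H+] equals the given concentration.
pH = -log10([H+]) = -log10(0.1999)
pH = 0.69918721, rounded to 4 dp:

0.6992


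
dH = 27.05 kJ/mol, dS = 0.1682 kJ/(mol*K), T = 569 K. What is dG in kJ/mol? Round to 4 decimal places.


Gibbs: dG = dH - T*dS (consistent units, dS already in kJ/(mol*K)).
T*dS = 569 * 0.1682 = 95.7058
dG = 27.05 - (95.7058)
dG = -68.6558 kJ/mol, rounded to 4 dp:

-68.6558 kJ/mol


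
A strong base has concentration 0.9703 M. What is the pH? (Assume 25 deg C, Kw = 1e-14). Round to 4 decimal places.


A strong base dissociates completely, so [OH-] equals the given concentration.
pOH = -log10([OH-]) = -log10(0.9703) = 0.013094
pH = 14 - pOH = 14 - 0.013094
pH = 13.986906, rounded to 4 dp:

13.9869


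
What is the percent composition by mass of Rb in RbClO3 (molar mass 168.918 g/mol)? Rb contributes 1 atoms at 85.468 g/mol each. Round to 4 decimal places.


pct = 100 * (n_elem * M_elem) / M_total
mass_contribution = 1 * 85.468 = 85.468 g/mol
pct = 100 * 85.468 / 168.918
pct = 50.59733125 %, rounded to 4 dp:

50.5973 %


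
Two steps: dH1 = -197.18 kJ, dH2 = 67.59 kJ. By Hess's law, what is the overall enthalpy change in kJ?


Hess's law: enthalpy is a state function, so add the step enthalpies.
dH_total = dH1 + dH2 = -197.18 + (67.59)
dH_total = -129.59 kJ:

-129.59 kJ


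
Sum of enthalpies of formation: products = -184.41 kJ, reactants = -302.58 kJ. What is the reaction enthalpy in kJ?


dH_rxn = sum(dH_f products) - sum(dH_f reactants)
dH_rxn = -184.41 - (-302.58)
dH_rxn = 118.17 kJ:

118.17 kJ


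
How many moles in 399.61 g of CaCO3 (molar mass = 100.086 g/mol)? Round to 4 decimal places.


n = mass / M
n = 399.61 / 100.086
n = 3.99266631 mol, rounded to 4 dp:

3.9927 mol


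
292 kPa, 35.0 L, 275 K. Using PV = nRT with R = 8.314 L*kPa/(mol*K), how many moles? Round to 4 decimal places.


PV = nRT, solve for n = PV / (RT).
PV = 292 * 35.0 = 10220.0
RT = 8.314 * 275 = 2286.35
n = 10220.0 / 2286.35
n = 4.47000678 mol, rounded to 4 dp:

4.4700 mol


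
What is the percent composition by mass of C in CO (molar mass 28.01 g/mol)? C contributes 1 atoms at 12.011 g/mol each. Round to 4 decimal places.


pct = 100 * (n_elem * M_elem) / M_total
mass_contribution = 1 * 12.011 = 12.011 g/mol
pct = 100 * 12.011 / 28.01
pct = 42.88111389 %, rounded to 4 dp:

42.8811 %


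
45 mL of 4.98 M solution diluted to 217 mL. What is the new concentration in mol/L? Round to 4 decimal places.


Dilution: M1*V1 = M2*V2, solve for M2.
M2 = M1*V1 / V2
M2 = 4.98 * 45 / 217
M2 = 224.1 / 217
M2 = 1.03271889 mol/L, rounded to 4 dp:

1.0327 mol/L


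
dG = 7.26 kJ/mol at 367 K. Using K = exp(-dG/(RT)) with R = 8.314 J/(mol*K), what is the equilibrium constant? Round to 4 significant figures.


dG is in kJ/mol; multiply by 1000 to match R in J/(mol*K).
RT = 8.314 * 367 = 3051.238 J/mol
exponent = -dG*1000 / (RT) = -(7.26*1000) / 3051.238 = -2.37936208
K = exp(-2.37936208)
K = 0.092609636, rounded to 4 significant figures:

0.09261


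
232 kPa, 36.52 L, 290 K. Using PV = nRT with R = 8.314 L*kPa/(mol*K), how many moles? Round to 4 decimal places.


PV = nRT, solve for n = PV / (RT).
PV = 232 * 36.52 = 8472.64
RT = 8.314 * 290 = 2411.06
n = 8472.64 / 2411.06
n = 3.51407265 mol, rounded to 4 dp:

3.5141 mol


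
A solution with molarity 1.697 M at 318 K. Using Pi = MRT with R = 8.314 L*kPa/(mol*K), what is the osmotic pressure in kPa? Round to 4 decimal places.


Osmotic pressure (van't Hoff): Pi = M*R*T.
RT = 8.314 * 318 = 2643.852
Pi = 1.697 * 2643.852
Pi = 4486.616844 kPa, rounded to 4 dp:

4486.6168 kPa


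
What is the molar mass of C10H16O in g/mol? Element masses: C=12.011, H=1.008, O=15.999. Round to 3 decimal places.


M = sum(count * atomic_mass) over atoms.
M = 10*12.011 + 16*1.008 + 1*15.999
M = 120.11 + 16.128 + 15.999
M = 152.237 g/mol, rounded to 3 dp:

152.237 g/mol


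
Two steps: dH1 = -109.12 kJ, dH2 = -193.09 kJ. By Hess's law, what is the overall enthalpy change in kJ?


Hess's law: enthalpy is a state function, so add the step enthalpies.
dH_total = dH1 + dH2 = -109.12 + (-193.09)
dH_total = -302.21 kJ:

-302.21 kJ


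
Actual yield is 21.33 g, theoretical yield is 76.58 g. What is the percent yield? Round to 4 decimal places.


% yield = 100 * actual / theoretical
% yield = 100 * 21.33 / 76.58
% yield = 27.85322539 %, rounded to 4 dp:

27.8532 %


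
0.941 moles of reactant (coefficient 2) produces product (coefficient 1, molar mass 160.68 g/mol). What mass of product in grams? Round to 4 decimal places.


Use the coefficient ratio to convert reactant moles to product moles, then multiply by the product's molar mass.
moles_P = moles_R * (coeff_P / coeff_R) = 0.941 * (1/2) = 0.4705
mass_P = moles_P * M_P = 0.4705 * 160.68
mass_P = 75.59994 g, rounded to 4 dp:

75.5999 g


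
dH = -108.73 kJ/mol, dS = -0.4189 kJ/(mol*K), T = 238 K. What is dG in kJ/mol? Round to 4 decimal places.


Gibbs: dG = dH - T*dS (consistent units, dS already in kJ/(mol*K)).
T*dS = 238 * -0.4189 = -99.6982
dG = -108.73 - (-99.6982)
dG = -9.0318 kJ/mol, rounded to 4 dp:

-9.0318 kJ/mol


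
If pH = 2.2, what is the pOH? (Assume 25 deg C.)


At 25 deg C, pH + pOH = 14.
pOH = 14 - pH = 14 - 2.2
pOH = 11.8:

11.80


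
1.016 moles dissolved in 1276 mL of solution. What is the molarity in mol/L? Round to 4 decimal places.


Convert volume to liters: V_L = V_mL / 1000.
V_L = 1276 / 1000 = 1.276 L
M = n / V_L = 1.016 / 1.276
M = 0.79623824 mol/L, rounded to 4 dp:

0.7962 mol/L


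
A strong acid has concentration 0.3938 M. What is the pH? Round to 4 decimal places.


A strong acid dissociates completely, so [H+] equals the given concentration.
pH = -log10([H+]) = -log10(0.3938)
pH = 0.40472429, rounded to 4 dp:

0.4047


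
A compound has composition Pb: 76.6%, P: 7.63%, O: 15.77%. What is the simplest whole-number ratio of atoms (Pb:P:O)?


Assume 100 g of compound, divide each mass% by atomic mass to get moles, then normalize by the smallest to get a raw atom ratio.
Moles per 100 g: Pb: 76.6/207.2 = 0.3697, P: 7.63/30.974 = 0.2463, O: 15.77/15.999 = 0.9857
Raw ratio (divide by min = 0.2463): Pb: 1.501, P: 1.0, O: 4.001
Multiply by 2 to clear fractions: Pb: 3.002 ~= 3, P: 2.0 ~= 2, O: 8.003 ~= 8
Reduce by GCD to get the simplest whole-number ratio:

3:2:8


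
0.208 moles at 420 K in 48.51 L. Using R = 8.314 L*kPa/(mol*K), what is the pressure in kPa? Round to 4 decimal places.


PV = nRT, solve for P = nRT / V.
nRT = 0.208 * 8.314 * 420 = 726.311
P = 726.311 / 48.51
P = 14.97239744 kPa, rounded to 4 dp:

14.9724 kPa


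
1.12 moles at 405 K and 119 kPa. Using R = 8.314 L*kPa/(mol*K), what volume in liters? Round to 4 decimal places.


PV = nRT, solve for V = nRT / P.
nRT = 1.12 * 8.314 * 405 = 3771.2304
V = 3771.2304 / 119
V = 31.69101176 L, rounded to 4 dp:

31.6910 L


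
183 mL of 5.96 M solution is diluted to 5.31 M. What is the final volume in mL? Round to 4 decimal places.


Dilution: M1*V1 = M2*V2, solve for V2.
V2 = M1*V1 / M2
V2 = 5.96 * 183 / 5.31
V2 = 1090.68 / 5.31
V2 = 205.40112994 mL, rounded to 4 dp:

205.4011 mL


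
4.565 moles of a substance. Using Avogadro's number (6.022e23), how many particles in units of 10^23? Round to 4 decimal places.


N = n * NA, then divide by 1e23 for the requested units.
N / 1e23 = n * 6.022
N / 1e23 = 4.565 * 6.022
N / 1e23 = 27.49043, rounded to 4 dp:

27.4904


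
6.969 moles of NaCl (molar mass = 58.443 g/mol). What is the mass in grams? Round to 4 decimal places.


mass = n * M
mass = 6.969 * 58.443
mass = 407.289267 g, rounded to 4 dp:

407.2893 g


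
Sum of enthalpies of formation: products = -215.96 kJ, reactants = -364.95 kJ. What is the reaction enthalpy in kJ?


dH_rxn = sum(dH_f products) - sum(dH_f reactants)
dH_rxn = -215.96 - (-364.95)
dH_rxn = 148.99 kJ:

148.99 kJ


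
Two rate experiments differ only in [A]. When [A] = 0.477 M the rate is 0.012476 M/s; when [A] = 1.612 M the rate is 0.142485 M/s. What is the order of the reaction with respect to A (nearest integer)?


Rate is proportional to [A]^n, so rate2/rate1 = ([A]2/[A]1)^n. Take logs to solve for n.
rate2/rate1 = 0.142485 / 0.012476 = 11.4207
[A]2/[A]1 = 1.612 / 0.477 = 3.3795
n = ln(11.4207) / ln(3.3795) = 2.0
Nearest integer order:

2


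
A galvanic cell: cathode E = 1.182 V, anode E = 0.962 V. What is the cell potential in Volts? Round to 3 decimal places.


Standard cell potential: E_cell = E_cathode - E_anode.
E_cell = 1.182 - (0.962)
E_cell = 0.22 V, rounded to 3 dp:

0.220 V


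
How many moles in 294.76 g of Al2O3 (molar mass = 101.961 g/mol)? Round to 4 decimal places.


n = mass / M
n = 294.76 / 101.961
n = 2.89090927 mol, rounded to 4 dp:

2.8909 mol


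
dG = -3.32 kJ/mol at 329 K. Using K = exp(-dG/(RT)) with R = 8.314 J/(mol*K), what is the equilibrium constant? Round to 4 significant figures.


dG is in kJ/mol; multiply by 1000 to match R in J/(mol*K).
RT = 8.314 * 329 = 2735.306 J/mol
exponent = -dG*1000 / (RT) = -(-3.32*1000) / 2735.306 = 1.21375817
K = exp(1.21375817)
K = 3.3661113, rounded to 4 significant figures:

3.366


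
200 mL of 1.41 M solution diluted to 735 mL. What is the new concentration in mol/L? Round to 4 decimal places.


Dilution: M1*V1 = M2*V2, solve for M2.
M2 = M1*V1 / V2
M2 = 1.41 * 200 / 735
M2 = 282.0 / 735
M2 = 0.38367347 mol/L, rounded to 4 dp:

0.3837 mol/L


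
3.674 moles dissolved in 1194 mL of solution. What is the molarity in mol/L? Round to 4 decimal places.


Convert volume to liters: V_L = V_mL / 1000.
V_L = 1194 / 1000 = 1.194 L
M = n / V_L = 3.674 / 1.194
M = 3.07705193 mol/L, rounded to 4 dp:

3.0771 mol/L


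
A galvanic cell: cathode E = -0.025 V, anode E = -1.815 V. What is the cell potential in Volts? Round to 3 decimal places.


Standard cell potential: E_cell = E_cathode - E_anode.
E_cell = -0.025 - (-1.815)
E_cell = 1.79 V, rounded to 3 dp:

1.790 V


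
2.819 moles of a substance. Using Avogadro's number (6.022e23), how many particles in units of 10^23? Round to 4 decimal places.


N = n * NA, then divide by 1e23 for the requested units.
N / 1e23 = n * 6.022
N / 1e23 = 2.819 * 6.022
N / 1e23 = 16.976018, rounded to 4 dp:

16.9760


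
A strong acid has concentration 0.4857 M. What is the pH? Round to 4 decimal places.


A strong acid dissociates completely, so [H+] equals the given concentration.
pH = -log10([H+]) = -log10(0.4857)
pH = 0.3136319, rounded to 4 dp:

0.3136


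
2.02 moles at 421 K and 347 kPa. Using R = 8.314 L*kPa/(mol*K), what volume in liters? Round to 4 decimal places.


PV = nRT, solve for V = nRT / P.
nRT = 2.02 * 8.314 * 421 = 7070.3919
V = 7070.3919 / 347
V = 20.37576916 L, rounded to 4 dp:

20.3758 L


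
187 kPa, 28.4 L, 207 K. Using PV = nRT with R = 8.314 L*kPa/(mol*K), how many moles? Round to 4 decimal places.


PV = nRT, solve for n = PV / (RT).
PV = 187 * 28.4 = 5310.8
RT = 8.314 * 207 = 1720.998
n = 5310.8 / 1720.998
n = 3.08588389 mol, rounded to 4 dp:

3.0859 mol


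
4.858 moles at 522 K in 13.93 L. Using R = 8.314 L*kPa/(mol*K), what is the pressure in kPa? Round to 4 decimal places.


PV = nRT, solve for P = nRT / V.
nRT = 4.858 * 8.314 * 522 = 21083.2731
P = 21083.2731 / 13.93
P = 1513.51565686 kPa, rounded to 4 dp:

1513.5157 kPa


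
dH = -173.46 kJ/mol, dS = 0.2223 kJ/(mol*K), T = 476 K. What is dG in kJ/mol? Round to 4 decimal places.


Gibbs: dG = dH - T*dS (consistent units, dS already in kJ/(mol*K)).
T*dS = 476 * 0.2223 = 105.8148
dG = -173.46 - (105.8148)
dG = -279.2748 kJ/mol, rounded to 4 dp:

-279.2748 kJ/mol


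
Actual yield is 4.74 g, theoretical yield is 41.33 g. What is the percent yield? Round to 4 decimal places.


% yield = 100 * actual / theoretical
% yield = 100 * 4.74 / 41.33
% yield = 11.46866683 %, rounded to 4 dp:

11.4687 %


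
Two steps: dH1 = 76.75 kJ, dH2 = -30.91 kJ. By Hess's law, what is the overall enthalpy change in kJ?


Hess's law: enthalpy is a state function, so add the step enthalpies.
dH_total = dH1 + dH2 = 76.75 + (-30.91)
dH_total = 45.84 kJ:

45.84 kJ


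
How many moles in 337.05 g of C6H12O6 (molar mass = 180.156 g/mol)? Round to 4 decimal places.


n = mass / M
n = 337.05 / 180.156
n = 1.87087857 mol, rounded to 4 dp:

1.8709 mol


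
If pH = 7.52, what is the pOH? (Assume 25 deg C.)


At 25 deg C, pH + pOH = 14.
pOH = 14 - pH = 14 - 7.52
pOH = 6.48:

6.48


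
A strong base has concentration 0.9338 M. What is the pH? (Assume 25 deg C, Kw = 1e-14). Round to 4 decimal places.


A strong base dissociates completely, so [OH-] equals the given concentration.
pOH = -log10([OH-]) = -log10(0.9338) = 0.029746
pH = 14 - pOH = 14 - 0.029746
pH = 13.970254, rounded to 4 dp:

13.9703


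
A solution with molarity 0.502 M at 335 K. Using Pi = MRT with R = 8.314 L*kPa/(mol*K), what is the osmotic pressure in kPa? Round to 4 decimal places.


Osmotic pressure (van't Hoff): Pi = M*R*T.
RT = 8.314 * 335 = 2785.19
Pi = 0.502 * 2785.19
Pi = 1398.16538 kPa, rounded to 4 dp:

1398.1654 kPa


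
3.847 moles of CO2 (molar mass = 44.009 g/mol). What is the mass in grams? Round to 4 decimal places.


mass = n * M
mass = 3.847 * 44.009
mass = 169.302623 g, rounded to 4 dp:

169.3026 g


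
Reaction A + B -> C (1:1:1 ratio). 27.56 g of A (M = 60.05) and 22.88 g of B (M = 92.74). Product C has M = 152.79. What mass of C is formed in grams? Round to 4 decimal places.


Find moles of each reactant; the smaller value is the limiting reagent in a 1:1:1 reaction, so moles_C equals moles of the limiter.
n_A = mass_A / M_A = 27.56 / 60.05 = 0.458951 mol
n_B = mass_B / M_B = 22.88 / 92.74 = 0.246711 mol
Limiting reagent: B (smaller), n_limiting = 0.246711 mol
mass_C = n_limiting * M_C = 0.246711 * 152.79
mass_C = 37.69497369 g, rounded to 4 dp:

37.6950 g


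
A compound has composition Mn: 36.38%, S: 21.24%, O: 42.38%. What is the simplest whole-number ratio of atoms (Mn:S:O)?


Assume 100 g of compound, divide each mass% by atomic mass to get moles, then normalize by the smallest to get a raw atom ratio.
Moles per 100 g: Mn: 36.38/54.938 = 0.6622, S: 21.24/32.065 = 0.6624, O: 42.38/15.999 = 2.6489
Raw ratio (divide by min = 0.6622): Mn: 1.0, S: 1.0, O: 4.0
Multiply by 1 to clear fractions: Mn: 1.0 ~= 1, S: 1.0 ~= 1, O: 4.0 ~= 4
Reduce by GCD to get the simplest whole-number ratio:

1:1:4


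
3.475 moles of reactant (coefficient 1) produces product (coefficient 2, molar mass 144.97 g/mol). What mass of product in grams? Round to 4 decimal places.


Use the coefficient ratio to convert reactant moles to product moles, then multiply by the product's molar mass.
moles_P = moles_R * (coeff_P / coeff_R) = 3.475 * (2/1) = 6.95
mass_P = moles_P * M_P = 6.95 * 144.97
mass_P = 1007.5415 g, rounded to 4 dp:

1007.5415 g


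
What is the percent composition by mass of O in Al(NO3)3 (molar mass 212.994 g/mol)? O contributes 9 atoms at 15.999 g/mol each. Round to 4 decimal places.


pct = 100 * (n_elem * M_elem) / M_total
mass_contribution = 9 * 15.999 = 143.991 g/mol
pct = 100 * 143.991 / 212.994
pct = 67.60331277 %, rounded to 4 dp:

67.6033 %


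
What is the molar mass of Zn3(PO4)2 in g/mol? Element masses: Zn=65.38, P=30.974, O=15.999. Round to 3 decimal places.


M = sum(count * atomic_mass) over atoms.
M = 3*65.38 + 2*30.974 + 8*15.999
M = 196.14 + 61.948 + 127.992
M = 386.08 g/mol, rounded to 3 dp:

386.080 g/mol


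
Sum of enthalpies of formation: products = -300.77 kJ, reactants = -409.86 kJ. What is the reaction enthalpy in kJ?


dH_rxn = sum(dH_f products) - sum(dH_f reactants)
dH_rxn = -300.77 - (-409.86)
dH_rxn = 109.09 kJ:

109.09 kJ


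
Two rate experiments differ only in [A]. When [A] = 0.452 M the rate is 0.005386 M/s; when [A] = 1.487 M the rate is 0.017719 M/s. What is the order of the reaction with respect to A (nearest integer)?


Rate is proportional to [A]^n, so rate2/rate1 = ([A]2/[A]1)^n. Take logs to solve for n.
rate2/rate1 = 0.017719 / 0.005386 = 3.2898
[A]2/[A]1 = 1.487 / 0.452 = 3.2898
n = ln(3.2898) / ln(3.2898) = 1.0
Nearest integer order:

1


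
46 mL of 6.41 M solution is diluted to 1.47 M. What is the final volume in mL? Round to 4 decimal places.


Dilution: M1*V1 = M2*V2, solve for V2.
V2 = M1*V1 / M2
V2 = 6.41 * 46 / 1.47
V2 = 294.86 / 1.47
V2 = 200.58503401 mL, rounded to 4 dp:

200.5850 mL


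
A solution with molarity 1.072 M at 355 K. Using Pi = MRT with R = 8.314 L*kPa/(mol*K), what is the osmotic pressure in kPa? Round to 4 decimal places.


Osmotic pressure (van't Hoff): Pi = M*R*T.
RT = 8.314 * 355 = 2951.47
Pi = 1.072 * 2951.47
Pi = 3163.97584 kPa, rounded to 4 dp:

3163.9758 kPa


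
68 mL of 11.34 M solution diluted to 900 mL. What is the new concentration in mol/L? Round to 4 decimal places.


Dilution: M1*V1 = M2*V2, solve for M2.
M2 = M1*V1 / V2
M2 = 11.34 * 68 / 900
M2 = 771.12 / 900
M2 = 0.8568 mol/L, rounded to 4 dp:

0.8568 mol/L


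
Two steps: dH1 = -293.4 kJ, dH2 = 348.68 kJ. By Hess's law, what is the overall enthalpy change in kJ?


Hess's law: enthalpy is a state function, so add the step enthalpies.
dH_total = dH1 + dH2 = -293.4 + (348.68)
dH_total = 55.28 kJ:

55.28 kJ


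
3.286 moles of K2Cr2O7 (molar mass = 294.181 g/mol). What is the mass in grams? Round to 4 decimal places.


mass = n * M
mass = 3.286 * 294.181
mass = 966.678766 g, rounded to 4 dp:

966.6788 g


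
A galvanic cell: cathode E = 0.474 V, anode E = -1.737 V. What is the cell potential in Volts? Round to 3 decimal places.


Standard cell potential: E_cell = E_cathode - E_anode.
E_cell = 0.474 - (-1.737)
E_cell = 2.211 V, rounded to 3 dp:

2.211 V


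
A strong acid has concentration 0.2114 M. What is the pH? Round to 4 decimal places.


A strong acid dissociates completely, so [H+] equals the given concentration.
pH = -log10([H+]) = -log10(0.2114)
pH = 0.67489502, rounded to 4 dp:

0.6749


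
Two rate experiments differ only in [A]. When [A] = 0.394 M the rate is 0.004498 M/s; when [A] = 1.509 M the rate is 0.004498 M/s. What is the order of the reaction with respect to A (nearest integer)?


Rate is proportional to [A]^n, so rate2/rate1 = ([A]2/[A]1)^n. Take logs to solve for n.
rate2/rate1 = 0.004498 / 0.004498 = 1.0
[A]2/[A]1 = 1.509 / 0.394 = 3.8299
n = ln(1.0) / ln(3.8299) = 0.0
Nearest integer order:

0


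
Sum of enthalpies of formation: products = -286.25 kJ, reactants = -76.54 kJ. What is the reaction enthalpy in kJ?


dH_rxn = sum(dH_f products) - sum(dH_f reactants)
dH_rxn = -286.25 - (-76.54)
dH_rxn = -209.71 kJ:

-209.71 kJ


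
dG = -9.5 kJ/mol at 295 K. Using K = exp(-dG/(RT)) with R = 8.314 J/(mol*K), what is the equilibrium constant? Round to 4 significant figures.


dG is in kJ/mol; multiply by 1000 to match R in J/(mol*K).
RT = 8.314 * 295 = 2452.63 J/mol
exponent = -dG*1000 / (RT) = -(-9.5*1000) / 2452.63 = 3.87339305
K = exp(3.87339305)
K = 48.105333, rounded to 4 significant figures:

48.11


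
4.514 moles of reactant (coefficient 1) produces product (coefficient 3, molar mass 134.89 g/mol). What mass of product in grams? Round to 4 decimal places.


Use the coefficient ratio to convert reactant moles to product moles, then multiply by the product's molar mass.
moles_P = moles_R * (coeff_P / coeff_R) = 4.514 * (3/1) = 13.542
mass_P = moles_P * M_P = 13.542 * 134.89
mass_P = 1826.68038 g, rounded to 4 dp:

1826.6804 g


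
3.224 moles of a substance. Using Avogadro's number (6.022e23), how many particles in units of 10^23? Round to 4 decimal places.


N = n * NA, then divide by 1e23 for the requested units.
N / 1e23 = n * 6.022
N / 1e23 = 3.224 * 6.022
N / 1e23 = 19.414928, rounded to 4 dp:

19.4149


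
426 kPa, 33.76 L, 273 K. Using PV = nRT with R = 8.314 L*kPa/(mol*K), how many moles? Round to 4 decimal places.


PV = nRT, solve for n = PV / (RT).
PV = 426 * 33.76 = 14381.76
RT = 8.314 * 273 = 2269.722
n = 14381.76 / 2269.722
n = 6.33635309 mol, rounded to 4 dp:

6.3364 mol


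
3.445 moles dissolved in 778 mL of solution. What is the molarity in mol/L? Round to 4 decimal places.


Convert volume to liters: V_L = V_mL / 1000.
V_L = 778 / 1000 = 0.778 L
M = n / V_L = 3.445 / 0.778
M = 4.42802057 mol/L, rounded to 4 dp:

4.4280 mol/L


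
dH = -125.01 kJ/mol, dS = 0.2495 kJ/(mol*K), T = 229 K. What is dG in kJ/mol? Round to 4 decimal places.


Gibbs: dG = dH - T*dS (consistent units, dS already in kJ/(mol*K)).
T*dS = 229 * 0.2495 = 57.1355
dG = -125.01 - (57.1355)
dG = -182.1455 kJ/mol, rounded to 4 dp:

-182.1455 kJ/mol


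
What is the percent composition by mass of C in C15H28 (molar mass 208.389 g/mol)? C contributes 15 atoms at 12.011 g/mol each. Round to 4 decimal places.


pct = 100 * (n_elem * M_elem) / M_total
mass_contribution = 15 * 12.011 = 180.165 g/mol
pct = 100 * 180.165 / 208.389
pct = 86.45609893 %, rounded to 4 dp:

86.4561 %


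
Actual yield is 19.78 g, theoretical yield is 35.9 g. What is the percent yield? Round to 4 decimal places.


% yield = 100 * actual / theoretical
% yield = 100 * 19.78 / 35.9
% yield = 55.09749304 %, rounded to 4 dp:

55.0975 %


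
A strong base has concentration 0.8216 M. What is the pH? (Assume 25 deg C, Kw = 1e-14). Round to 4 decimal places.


A strong base dissociates completely, so [OH-] equals the given concentration.
pOH = -log10([OH-]) = -log10(0.8216) = 0.08534
pH = 14 - pOH = 14 - 0.08534
pH = 13.91466, rounded to 4 dp:

13.9147


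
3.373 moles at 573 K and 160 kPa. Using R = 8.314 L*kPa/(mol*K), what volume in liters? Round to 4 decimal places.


PV = nRT, solve for V = nRT / P.
nRT = 3.373 * 8.314 * 573 = 16068.7089
V = 16068.7089 / 160
V = 100.42943062 L, rounded to 4 dp:

100.4294 L


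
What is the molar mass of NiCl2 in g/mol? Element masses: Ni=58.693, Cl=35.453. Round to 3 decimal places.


M = sum(count * atomic_mass) over atoms.
M = 1*58.693 + 2*35.453
M = 58.693 + 70.906
M = 129.599 g/mol, rounded to 3 dp:

129.599 g/mol


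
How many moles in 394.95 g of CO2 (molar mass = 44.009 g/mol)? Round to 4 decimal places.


n = mass / M
n = 394.95 / 44.009
n = 8.97430071 mol, rounded to 4 dp:

8.9743 mol


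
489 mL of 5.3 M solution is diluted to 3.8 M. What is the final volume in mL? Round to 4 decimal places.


Dilution: M1*V1 = M2*V2, solve for V2.
V2 = M1*V1 / M2
V2 = 5.3 * 489 / 3.8
V2 = 2591.7 / 3.8
V2 = 682.02631579 mL, rounded to 4 dp:

682.0263 mL


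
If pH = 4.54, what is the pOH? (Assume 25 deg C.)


At 25 deg C, pH + pOH = 14.
pOH = 14 - pH = 14 - 4.54
pOH = 9.46:

9.46


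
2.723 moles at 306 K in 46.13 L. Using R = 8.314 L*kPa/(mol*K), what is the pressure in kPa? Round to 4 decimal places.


PV = nRT, solve for P = nRT / V.
nRT = 2.723 * 8.314 * 306 = 6927.5407
P = 6927.5407 / 46.13
P = 150.17430522 kPa, rounded to 4 dp:

150.1743 kPa


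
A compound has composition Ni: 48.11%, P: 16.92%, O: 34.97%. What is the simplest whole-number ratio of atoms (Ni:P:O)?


Assume 100 g of compound, divide each mass% by atomic mass to get moles, then normalize by the smallest to get a raw atom ratio.
Moles per 100 g: Ni: 48.11/58.693 = 0.8197, P: 16.92/30.974 = 0.5463, O: 34.97/15.999 = 2.1858
Raw ratio (divide by min = 0.5463): Ni: 1.501, P: 1.0, O: 4.001
Multiply by 2 to clear fractions: Ni: 3.001 ~= 3, P: 2.0 ~= 2, O: 8.003 ~= 8
Reduce by GCD to get the simplest whole-number ratio:

3:2:8


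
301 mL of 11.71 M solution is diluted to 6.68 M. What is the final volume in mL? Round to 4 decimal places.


Dilution: M1*V1 = M2*V2, solve for V2.
V2 = M1*V1 / M2
V2 = 11.71 * 301 / 6.68
V2 = 3524.71 / 6.68
V2 = 527.6511976 mL, rounded to 4 dp:

527.6512 mL


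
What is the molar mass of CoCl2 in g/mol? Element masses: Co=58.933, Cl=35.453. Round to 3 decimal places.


M = sum(count * atomic_mass) over atoms.
M = 1*58.933 + 2*35.453
M = 58.933 + 70.906
M = 129.839 g/mol, rounded to 3 dp:

129.839 g/mol


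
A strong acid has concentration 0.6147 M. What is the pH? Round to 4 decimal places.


A strong acid dissociates completely, so [H+] equals the given concentration.
pH = -log10([H+]) = -log10(0.6147)
pH = 0.21133679, rounded to 4 dp:

0.2113


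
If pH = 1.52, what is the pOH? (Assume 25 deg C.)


At 25 deg C, pH + pOH = 14.
pOH = 14 - pH = 14 - 1.52
pOH = 12.48:

12.48


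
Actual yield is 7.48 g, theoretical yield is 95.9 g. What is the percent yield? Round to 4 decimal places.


% yield = 100 * actual / theoretical
% yield = 100 * 7.48 / 95.9
% yield = 7.79979145 %, rounded to 4 dp:

7.7998 %


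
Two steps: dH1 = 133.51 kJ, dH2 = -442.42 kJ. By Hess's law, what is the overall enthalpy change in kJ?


Hess's law: enthalpy is a state function, so add the step enthalpies.
dH_total = dH1 + dH2 = 133.51 + (-442.42)
dH_total = -308.91 kJ:

-308.91 kJ


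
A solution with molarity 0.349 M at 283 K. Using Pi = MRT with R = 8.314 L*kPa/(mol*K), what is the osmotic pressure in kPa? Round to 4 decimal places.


Osmotic pressure (van't Hoff): Pi = M*R*T.
RT = 8.314 * 283 = 2352.862
Pi = 0.349 * 2352.862
Pi = 821.148838 kPa, rounded to 4 dp:

821.1488 kPa


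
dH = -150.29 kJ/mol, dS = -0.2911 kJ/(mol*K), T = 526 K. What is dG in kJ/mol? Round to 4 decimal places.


Gibbs: dG = dH - T*dS (consistent units, dS already in kJ/(mol*K)).
T*dS = 526 * -0.2911 = -153.1186
dG = -150.29 - (-153.1186)
dG = 2.8286 kJ/mol, rounded to 4 dp:

2.8286 kJ/mol


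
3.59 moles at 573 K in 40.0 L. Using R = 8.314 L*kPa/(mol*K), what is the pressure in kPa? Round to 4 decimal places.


PV = nRT, solve for P = nRT / V.
nRT = 3.59 * 8.314 * 573 = 17102.48
P = 17102.48 / 40.0
P = 427.562 kPa, rounded to 4 dp:

427.5620 kPa


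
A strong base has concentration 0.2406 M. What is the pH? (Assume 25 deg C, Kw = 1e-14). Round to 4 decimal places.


A strong base dissociates completely, so [OH-] equals the given concentration.
pOH = -log10([OH-]) = -log10(0.2406) = 0.618704
pH = 14 - pOH = 14 - 0.618704
pH = 13.381296, rounded to 4 dp:

13.3813


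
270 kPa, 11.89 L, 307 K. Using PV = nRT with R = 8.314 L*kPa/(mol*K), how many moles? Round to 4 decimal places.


PV = nRT, solve for n = PV / (RT).
PV = 270 * 11.89 = 3210.3
RT = 8.314 * 307 = 2552.398
n = 3210.3 / 2552.398
n = 1.25775839 mol, rounded to 4 dp:

1.2578 mol


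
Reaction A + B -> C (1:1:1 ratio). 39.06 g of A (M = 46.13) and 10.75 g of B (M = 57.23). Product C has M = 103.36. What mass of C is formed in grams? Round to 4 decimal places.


Find moles of each reactant; the smaller value is the limiting reagent in a 1:1:1 reaction, so moles_C equals moles of the limiter.
n_A = mass_A / M_A = 39.06 / 46.13 = 0.846737 mol
n_B = mass_B / M_B = 10.75 / 57.23 = 0.187839 mol
Limiting reagent: B (smaller), n_limiting = 0.187839 mol
mass_C = n_limiting * M_C = 0.187839 * 103.36
mass_C = 19.41503904 g, rounded to 4 dp:

19.4150 g


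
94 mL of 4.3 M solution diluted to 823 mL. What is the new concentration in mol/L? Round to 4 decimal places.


Dilution: M1*V1 = M2*V2, solve for M2.
M2 = M1*V1 / V2
M2 = 4.3 * 94 / 823
M2 = 404.2 / 823
M2 = 0.49113001 mol/L, rounded to 4 dp:

0.4911 mol/L


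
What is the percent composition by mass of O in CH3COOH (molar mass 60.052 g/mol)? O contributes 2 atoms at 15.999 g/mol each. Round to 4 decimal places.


pct = 100 * (n_elem * M_elem) / M_total
mass_contribution = 2 * 15.999 = 31.998 g/mol
pct = 100 * 31.998 / 60.052
pct = 53.28382069 %, rounded to 4 dp:

53.2838 %


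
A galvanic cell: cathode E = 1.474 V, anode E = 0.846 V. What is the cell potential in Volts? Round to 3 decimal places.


Standard cell potential: E_cell = E_cathode - E_anode.
E_cell = 1.474 - (0.846)
E_cell = 0.628 V, rounded to 3 dp:

0.628 V


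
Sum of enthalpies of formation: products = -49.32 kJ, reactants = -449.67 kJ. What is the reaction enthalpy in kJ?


dH_rxn = sum(dH_f products) - sum(dH_f reactants)
dH_rxn = -49.32 - (-449.67)
dH_rxn = 400.35 kJ:

400.35 kJ


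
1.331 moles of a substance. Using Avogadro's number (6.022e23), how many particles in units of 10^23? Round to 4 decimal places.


N = n * NA, then divide by 1e23 for the requested units.
N / 1e23 = n * 6.022
N / 1e23 = 1.331 * 6.022
N / 1e23 = 8.015282, rounded to 4 dp:

8.0153


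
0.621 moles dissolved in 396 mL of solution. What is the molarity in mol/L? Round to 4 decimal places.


Convert volume to liters: V_L = V_mL / 1000.
V_L = 396 / 1000 = 0.396 L
M = n / V_L = 0.621 / 0.396
M = 1.56818182 mol/L, rounded to 4 dp:

1.5682 mol/L


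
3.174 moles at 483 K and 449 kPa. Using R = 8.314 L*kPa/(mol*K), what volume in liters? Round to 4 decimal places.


PV = nRT, solve for V = nRT / P.
nRT = 3.174 * 8.314 * 483 = 12745.7112
V = 12745.7112 / 449
V = 28.38688463 L, rounded to 4 dp:

28.3869 L


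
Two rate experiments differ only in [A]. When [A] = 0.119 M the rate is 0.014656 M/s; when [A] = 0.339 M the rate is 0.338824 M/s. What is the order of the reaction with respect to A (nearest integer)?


Rate is proportional to [A]^n, so rate2/rate1 = ([A]2/[A]1)^n. Take logs to solve for n.
rate2/rate1 = 0.338824 / 0.014656 = 23.1184
[A]2/[A]1 = 0.339 / 0.119 = 2.8487
n = ln(23.1184) / ln(2.8487) = 3.0
Nearest integer order:

3


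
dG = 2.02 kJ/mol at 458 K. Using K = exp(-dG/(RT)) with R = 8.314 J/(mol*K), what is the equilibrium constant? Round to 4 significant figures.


dG is in kJ/mol; multiply by 1000 to match R in J/(mol*K).
RT = 8.314 * 458 = 3807.812 J/mol
exponent = -dG*1000 / (RT) = -(2.02*1000) / 3807.812 = -0.53048837
K = exp(-0.53048837)
K = 0.58831758, rounded to 4 significant figures:

0.5883


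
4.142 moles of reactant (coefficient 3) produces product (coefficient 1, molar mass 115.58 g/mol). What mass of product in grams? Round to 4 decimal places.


Use the coefficient ratio to convert reactant moles to product moles, then multiply by the product's molar mass.
moles_P = moles_R * (coeff_P / coeff_R) = 4.142 * (1/3) = 1.380667
mass_P = moles_P * M_P = 1.380667 * 115.58
mass_P = 159.57749186 g, rounded to 4 dp:

159.5775 g


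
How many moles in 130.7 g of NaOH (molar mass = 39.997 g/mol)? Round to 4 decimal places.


n = mass / M
n = 130.7 / 39.997
n = 3.26774508 mol, rounded to 4 dp:

3.2677 mol


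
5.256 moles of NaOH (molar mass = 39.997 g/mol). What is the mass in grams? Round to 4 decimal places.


mass = n * M
mass = 5.256 * 39.997
mass = 210.224232 g, rounded to 4 dp:

210.2242 g


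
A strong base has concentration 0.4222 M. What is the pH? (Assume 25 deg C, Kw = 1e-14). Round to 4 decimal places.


A strong base dissociates completely, so [OH-] equals the given concentration.
pOH = -log10([OH-]) = -log10(0.4222) = 0.374482
pH = 14 - pOH = 14 - 0.374482
pH = 13.625518, rounded to 4 dp:

13.6255


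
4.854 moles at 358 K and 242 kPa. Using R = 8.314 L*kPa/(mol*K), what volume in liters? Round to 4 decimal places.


PV = nRT, solve for V = nRT / P.
nRT = 4.854 * 8.314 * 358 = 14447.5038
V = 14447.5038 / 242
V = 59.70042893 L, rounded to 4 dp:

59.7004 L


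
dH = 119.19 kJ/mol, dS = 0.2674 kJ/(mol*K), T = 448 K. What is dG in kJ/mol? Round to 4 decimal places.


Gibbs: dG = dH - T*dS (consistent units, dS already in kJ/(mol*K)).
T*dS = 448 * 0.2674 = 119.7952
dG = 119.19 - (119.7952)
dG = -0.6052 kJ/mol, rounded to 4 dp:

-0.6052 kJ/mol


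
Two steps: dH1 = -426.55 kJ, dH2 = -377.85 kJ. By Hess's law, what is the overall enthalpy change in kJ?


Hess's law: enthalpy is a state function, so add the step enthalpies.
dH_total = dH1 + dH2 = -426.55 + (-377.85)
dH_total = -804.4 kJ:

-804.40 kJ


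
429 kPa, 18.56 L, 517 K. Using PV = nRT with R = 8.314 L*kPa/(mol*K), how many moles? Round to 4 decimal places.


PV = nRT, solve for n = PV / (RT).
PV = 429 * 18.56 = 7962.24
RT = 8.314 * 517 = 4298.338
n = 7962.24 / 4298.338
n = 1.85239969 mol, rounded to 4 dp:

1.8524 mol
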